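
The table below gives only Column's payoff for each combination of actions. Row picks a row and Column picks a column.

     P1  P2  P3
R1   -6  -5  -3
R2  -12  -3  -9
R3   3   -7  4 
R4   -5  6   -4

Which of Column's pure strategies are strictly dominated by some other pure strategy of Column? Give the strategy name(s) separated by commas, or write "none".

P1

P1: dominated, since P3 does at least as well everywhere (R1: -3>-6, R2: -9>-12, R3: 4>3, R4: -4>-5).
P2 is not dominated — it holds its own against P1 at R1 (-5>-6); P3 at R2 (-3>-9).
Nothing dominates P3: P1 at R1 (-3>-6); P2 at R1 (-3>-5).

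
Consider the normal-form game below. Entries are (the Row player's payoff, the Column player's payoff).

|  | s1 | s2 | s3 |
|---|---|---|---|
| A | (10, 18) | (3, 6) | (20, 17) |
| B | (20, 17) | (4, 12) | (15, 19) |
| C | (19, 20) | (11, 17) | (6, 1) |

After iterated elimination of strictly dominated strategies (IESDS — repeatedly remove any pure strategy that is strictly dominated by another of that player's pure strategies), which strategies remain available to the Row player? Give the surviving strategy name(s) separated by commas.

Column s2 is eliminated: s1 beats it against every remaining row (A: 18>6, B: 17>12, C: 20>17).
The Row player's strategy C is strictly dominated by B (s1: 20>19, s3: 15>6) and is removed.
Among the remaining strategies, none is strictly dominated by another pure strategy of the same player, so the elimination stops.
Surviving strategies — the Row player: {A, B}; the Column player: {s1, s3}.

A, B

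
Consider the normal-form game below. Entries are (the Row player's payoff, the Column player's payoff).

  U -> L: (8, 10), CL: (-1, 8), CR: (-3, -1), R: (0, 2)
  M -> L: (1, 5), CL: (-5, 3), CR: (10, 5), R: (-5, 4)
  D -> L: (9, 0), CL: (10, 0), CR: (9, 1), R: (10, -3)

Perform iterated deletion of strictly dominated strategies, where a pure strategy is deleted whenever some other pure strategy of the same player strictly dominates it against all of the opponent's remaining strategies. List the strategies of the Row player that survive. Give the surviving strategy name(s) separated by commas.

M, D

For the Row player, D strictly dominates U on the remaining columns (L: 9>8, CL: 10>-1, CR: 9>-3, R: 10>0); eliminate U.
Column CL is eliminated: CR beats it against every remaining row (M: 5>3, D: 1>0).
For the Column player, L strictly dominates R on the remaining rows (M: 5>4, D: 0>-3); eliminate R.
Among the remaining strategies, none is strictly dominated by another pure strategy of the same player, so the elimination stops.
Surviving strategies — the Row player: {M, D}; the Column player: {L, CR}.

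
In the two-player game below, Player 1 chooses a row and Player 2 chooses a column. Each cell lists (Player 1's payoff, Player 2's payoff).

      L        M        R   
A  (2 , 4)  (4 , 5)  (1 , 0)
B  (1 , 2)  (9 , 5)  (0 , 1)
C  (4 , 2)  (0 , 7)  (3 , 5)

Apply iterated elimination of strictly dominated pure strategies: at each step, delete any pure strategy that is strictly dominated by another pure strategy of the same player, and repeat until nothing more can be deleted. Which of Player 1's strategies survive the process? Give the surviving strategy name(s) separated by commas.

B

Column L is eliminated: M beats it against every remaining row (A: 5>4, B: 5>2, C: 7>2).
For Player 2, M strictly dominates R on the remaining rows (A: 5>0, B: 5>1, C: 7>5); eliminate R.
Player 1's strategy A is strictly dominated by B (M: 9>4) and is removed.
For Player 1, B strictly dominates C on the remaining columns (M: 9>0); eliminate C.
Among the remaining strategies, none is strictly dominated by another pure strategy of the same player, so the elimination stops.
Surviving strategies — Player 1: {B}; Player 2: {M}.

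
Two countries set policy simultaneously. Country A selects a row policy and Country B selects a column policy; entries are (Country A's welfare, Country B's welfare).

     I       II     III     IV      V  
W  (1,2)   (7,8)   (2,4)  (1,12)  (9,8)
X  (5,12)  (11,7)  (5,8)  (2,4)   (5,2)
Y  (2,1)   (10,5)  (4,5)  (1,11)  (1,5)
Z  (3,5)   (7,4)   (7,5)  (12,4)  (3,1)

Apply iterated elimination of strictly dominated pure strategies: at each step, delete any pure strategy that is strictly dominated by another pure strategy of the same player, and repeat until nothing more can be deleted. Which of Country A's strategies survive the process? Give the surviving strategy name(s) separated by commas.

For Country A, X strictly dominates Y on the remaining columns (I: 5>2, II: 11>10, III: 5>4, IV: 2>1, V: 5>1); eliminate Y.
For Country B, IV strictly dominates V on the remaining rows (W: 12>8, X: 4>2, Z: 4>1); eliminate V.
Row W is eliminated: X beats it against every remaining column (I: 5>1, II: 11>7, III: 5>2, IV: 2>1).
Country B's strategy II is strictly dominated by I (X: 12>7, Z: 5>4) and is removed.
For Country B, I strictly dominates IV on the remaining rows (X: 12>4, Z: 5>4); eliminate IV.
Among the remaining strategies, none is strictly dominated by another pure strategy of the same player, so the elimination stops.
Surviving strategies — Country A: {X, Z}; Country B: {I, III}.

X, Z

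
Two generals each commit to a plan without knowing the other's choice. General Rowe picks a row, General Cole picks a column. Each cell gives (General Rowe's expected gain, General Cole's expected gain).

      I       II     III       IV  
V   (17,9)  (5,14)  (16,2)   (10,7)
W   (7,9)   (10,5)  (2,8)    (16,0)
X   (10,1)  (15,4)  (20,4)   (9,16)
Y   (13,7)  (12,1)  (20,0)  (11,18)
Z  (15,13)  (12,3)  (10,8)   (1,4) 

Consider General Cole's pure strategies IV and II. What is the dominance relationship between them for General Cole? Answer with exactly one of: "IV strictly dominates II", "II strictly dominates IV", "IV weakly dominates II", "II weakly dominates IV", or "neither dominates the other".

IV's payoffs vs II's, by General Rowe's action — V: 7<14, W: 0<5, X: 16>4, Y: 18>1, Z: 4>3.
IV does better at X, Y, Z but worse at V, W; neither strategy dominates the other.

neither dominates the other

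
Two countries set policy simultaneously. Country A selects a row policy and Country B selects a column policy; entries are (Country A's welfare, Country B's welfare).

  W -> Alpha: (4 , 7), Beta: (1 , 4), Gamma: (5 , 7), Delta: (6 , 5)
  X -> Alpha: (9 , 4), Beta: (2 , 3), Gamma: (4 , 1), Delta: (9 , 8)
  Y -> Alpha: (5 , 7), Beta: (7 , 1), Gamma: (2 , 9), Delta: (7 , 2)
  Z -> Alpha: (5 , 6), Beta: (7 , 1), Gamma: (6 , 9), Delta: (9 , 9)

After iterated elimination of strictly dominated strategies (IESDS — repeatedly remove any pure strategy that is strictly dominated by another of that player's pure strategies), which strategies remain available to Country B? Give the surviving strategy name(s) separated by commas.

Gamma, Delta

For Country A, Z strictly dominates W on the remaining columns (Alpha: 5>4, Beta: 7>1, Gamma: 6>5, Delta: 9>6); eliminate W.
Country B's strategy Beta is strictly dominated by Alpha (X: 4>3, Y: 7>1, Z: 6>1) and is removed.
For Country A, X strictly dominates Y on the remaining columns (Alpha: 9>5, Gamma: 4>2, Delta: 9>7); eliminate Y.
For Country B, Delta strictly dominates Alpha on the remaining rows (X: 8>4, Z: 9>6); eliminate Alpha.
Among the remaining strategies, none is strictly dominated by another pure strategy of the same player, so the elimination stops.
Surviving strategies — Country A: {X, Z}; Country B: {Gamma, Delta}.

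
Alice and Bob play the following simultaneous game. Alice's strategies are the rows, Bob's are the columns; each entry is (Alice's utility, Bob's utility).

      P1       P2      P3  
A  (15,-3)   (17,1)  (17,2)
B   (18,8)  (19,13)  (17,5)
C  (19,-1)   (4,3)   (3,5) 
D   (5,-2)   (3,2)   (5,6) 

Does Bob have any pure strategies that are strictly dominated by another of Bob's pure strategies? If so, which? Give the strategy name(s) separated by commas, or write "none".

P2 strictly dominates P1 — A: 1>-3, B: 13>8, C: 3>-1, D: 2>-2.
P2: no other strategy beats it everywhere (P1 at A (1>-3); P3 at B (13>5)).
P3: no other strategy beats it everywhere (P1 at A (2>-3); P2 at A (2>1)).

P1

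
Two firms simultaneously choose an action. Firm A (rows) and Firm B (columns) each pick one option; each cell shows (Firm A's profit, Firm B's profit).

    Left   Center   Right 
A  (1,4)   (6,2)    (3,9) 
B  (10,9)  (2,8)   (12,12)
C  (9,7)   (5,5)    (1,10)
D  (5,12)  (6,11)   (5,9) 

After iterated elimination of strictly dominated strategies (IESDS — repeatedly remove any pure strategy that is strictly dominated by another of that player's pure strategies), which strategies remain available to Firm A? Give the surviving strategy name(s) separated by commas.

B

Column Center is eliminated: Left beats it against every remaining row (A: 4>2, B: 9>8, C: 7>5, D: 12>11).
Row A is eliminated: B beats it against every remaining column (Left: 10>1, Right: 12>3).
For Firm A, B strictly dominates C on the remaining columns (Left: 10>9, Right: 12>1); eliminate C.
For Firm A, B strictly dominates D on the remaining columns (Left: 10>5, Right: 12>5); eliminate D.
Column Left is eliminated: Right beats it against every remaining row (B: 12>9).
Among the remaining strategies, none is strictly dominated by another pure strategy of the same player, so the elimination stops.
Surviving strategies — Firm A: {B}; Firm B: {Right}.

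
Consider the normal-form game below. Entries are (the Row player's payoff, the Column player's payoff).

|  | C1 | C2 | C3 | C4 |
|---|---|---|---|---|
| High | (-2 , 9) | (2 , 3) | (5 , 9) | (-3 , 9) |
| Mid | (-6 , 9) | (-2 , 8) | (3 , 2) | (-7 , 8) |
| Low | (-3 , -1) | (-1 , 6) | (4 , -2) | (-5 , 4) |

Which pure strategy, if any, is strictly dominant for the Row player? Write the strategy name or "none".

High vs Mid: C1: -2>-6, C2: 2>-2, C3: 5>3, C4: -3>-7.
High vs Low: C1: -2>-3, C2: 2>-1, C3: 5>4, C4: -3>-5.
High strictly beats every other strategy against every opponent action, so it is strictly dominant.

High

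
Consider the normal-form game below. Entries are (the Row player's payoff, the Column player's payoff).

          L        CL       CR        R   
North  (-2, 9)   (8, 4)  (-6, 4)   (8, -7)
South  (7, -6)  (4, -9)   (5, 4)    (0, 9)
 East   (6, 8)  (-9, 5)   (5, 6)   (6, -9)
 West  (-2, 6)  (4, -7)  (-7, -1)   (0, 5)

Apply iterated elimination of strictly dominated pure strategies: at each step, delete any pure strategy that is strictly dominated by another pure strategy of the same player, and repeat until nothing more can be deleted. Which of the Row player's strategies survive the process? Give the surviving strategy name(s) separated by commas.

North, South, East

The Column player's strategy CL is strictly dominated by L (North: 9>4, South: -6>-9, East: 8>5, West: 6>-7) and is removed.
For the Row player, East strictly dominates West on the remaining columns (L: 6>-2, CR: 5>-7, R: 6>0); eliminate West.
Among the remaining strategies, none is strictly dominated by another pure strategy of the same player, so the elimination stops.
Surviving strategies — the Row player: {North, South, East}; the Column player: {L, CR, R}.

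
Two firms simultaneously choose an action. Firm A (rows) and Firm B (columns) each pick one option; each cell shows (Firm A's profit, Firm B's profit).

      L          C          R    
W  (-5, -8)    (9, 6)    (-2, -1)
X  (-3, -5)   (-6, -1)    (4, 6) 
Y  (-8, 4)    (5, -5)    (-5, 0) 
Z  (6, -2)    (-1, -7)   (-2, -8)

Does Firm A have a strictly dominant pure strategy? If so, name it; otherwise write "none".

W fails to dominate X at L (-5<-3).
X fails to dominate W at C (-6<9).
Y fails to dominate W at L (-8<-5).
Z fails to dominate W at C (-1<9).
No single strategy dominates all the others.

none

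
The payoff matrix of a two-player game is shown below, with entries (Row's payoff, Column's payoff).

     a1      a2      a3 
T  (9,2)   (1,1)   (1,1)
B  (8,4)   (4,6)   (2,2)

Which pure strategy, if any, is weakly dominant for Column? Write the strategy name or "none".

a1 fails to dominate a2 at B (4<6).
a2 fails to dominate a1 at T (1<2).
a3 fails to dominate a1 at T (1<2).
No single strategy dominates all the others.

none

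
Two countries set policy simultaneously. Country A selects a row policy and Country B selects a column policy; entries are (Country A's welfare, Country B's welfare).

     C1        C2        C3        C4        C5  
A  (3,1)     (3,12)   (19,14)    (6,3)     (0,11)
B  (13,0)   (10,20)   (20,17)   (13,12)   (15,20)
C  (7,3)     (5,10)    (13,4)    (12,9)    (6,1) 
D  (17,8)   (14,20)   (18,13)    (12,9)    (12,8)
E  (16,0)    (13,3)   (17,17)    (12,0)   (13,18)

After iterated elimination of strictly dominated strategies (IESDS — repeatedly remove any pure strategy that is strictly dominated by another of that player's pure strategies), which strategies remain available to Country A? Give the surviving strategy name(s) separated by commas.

B, D, E

Row A is eliminated: B beats it against every remaining column (C1: 13>3, C2: 10>3, C3: 20>19, C4: 13>6, C5: 15>0).
Row C is eliminated: B beats it against every remaining column (C1: 13>7, C2: 10>5, C3: 20>13, C4: 13>12, C5: 15>6).
For Country B, C2 strictly dominates C1 on the remaining rows (B: 20>0, D: 20>8, E: 3>0); eliminate C1.
Column C4 is eliminated: C2 beats it against every remaining row (B: 20>12, D: 20>9, E: 3>0).
Among the remaining strategies, none is strictly dominated by another pure strategy of the same player, so the elimination stops.
Surviving strategies — Country A: {B, D, E}; Country B: {C2, C3, C5}.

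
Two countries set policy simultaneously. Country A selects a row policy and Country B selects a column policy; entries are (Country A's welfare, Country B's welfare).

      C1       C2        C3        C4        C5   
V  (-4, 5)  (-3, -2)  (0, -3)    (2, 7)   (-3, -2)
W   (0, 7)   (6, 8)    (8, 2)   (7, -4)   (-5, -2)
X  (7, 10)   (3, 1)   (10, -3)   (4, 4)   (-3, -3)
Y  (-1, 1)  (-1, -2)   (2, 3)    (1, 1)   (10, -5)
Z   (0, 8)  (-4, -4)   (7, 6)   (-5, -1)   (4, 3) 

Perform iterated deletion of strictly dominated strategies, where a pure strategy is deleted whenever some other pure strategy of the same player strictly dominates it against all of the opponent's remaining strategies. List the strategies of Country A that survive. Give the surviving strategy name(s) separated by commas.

Column C5 is eliminated: C1 beats it against every remaining row (V: 5>-2, W: 7>-2, X: 10>-3, Y: 1>-5, Z: 8>3).
For Country A, W strictly dominates V on the remaining columns (C1: 0>-4, C2: 6>-3, C3: 8>0, C4: 7>2); eliminate V.
For Country A, W strictly dominates Y on the remaining columns (C1: 0>-1, C2: 6>-1, C3: 8>2, C4: 7>1); eliminate Y.
For Country A, X strictly dominates Z on the remaining columns (C1: 7>0, C2: 3>-4, C3: 10>7, C4: 4>-5); eliminate Z.
Column C3 is eliminated: C1 beats it against every remaining row (W: 7>2, X: 10>-3).
For Country B, C1 strictly dominates C4 on the remaining rows (W: 7>-4, X: 10>4); eliminate C4.
Among the remaining strategies, none is strictly dominated by another pure strategy of the same player, so the elimination stops.
Surviving strategies — Country A: {W, X}; Country B: {C1, C2}.

W, X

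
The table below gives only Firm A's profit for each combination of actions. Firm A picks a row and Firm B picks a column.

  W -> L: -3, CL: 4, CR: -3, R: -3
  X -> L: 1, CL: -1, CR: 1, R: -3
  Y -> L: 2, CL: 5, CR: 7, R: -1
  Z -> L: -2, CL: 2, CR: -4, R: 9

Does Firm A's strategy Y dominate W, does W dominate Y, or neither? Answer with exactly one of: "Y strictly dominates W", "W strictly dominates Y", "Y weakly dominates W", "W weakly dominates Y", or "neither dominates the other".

Y's payoffs vs W's, by Firm B's action — L: 2>-3, CL: 5>4, CR: 7>-3, R: -1>-3.
Every comparison favours Y, so Y strictly dominates W.

Y strictly dominates W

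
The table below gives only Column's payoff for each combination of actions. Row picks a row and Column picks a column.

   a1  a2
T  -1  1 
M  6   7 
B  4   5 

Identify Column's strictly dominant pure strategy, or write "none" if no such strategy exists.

a2

a2 vs a1: T: 1>-1, M: 7>6, B: 5>4.
a2 strictly beats every other strategy against every opponent action, so it is strictly dominant.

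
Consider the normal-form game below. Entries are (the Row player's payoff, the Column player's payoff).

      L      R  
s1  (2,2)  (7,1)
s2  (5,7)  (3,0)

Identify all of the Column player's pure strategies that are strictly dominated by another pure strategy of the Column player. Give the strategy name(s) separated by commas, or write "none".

Nothing dominates L: R at s1 (2>1).
L strictly dominates R — s1: 2>1, s2: 7>0.

R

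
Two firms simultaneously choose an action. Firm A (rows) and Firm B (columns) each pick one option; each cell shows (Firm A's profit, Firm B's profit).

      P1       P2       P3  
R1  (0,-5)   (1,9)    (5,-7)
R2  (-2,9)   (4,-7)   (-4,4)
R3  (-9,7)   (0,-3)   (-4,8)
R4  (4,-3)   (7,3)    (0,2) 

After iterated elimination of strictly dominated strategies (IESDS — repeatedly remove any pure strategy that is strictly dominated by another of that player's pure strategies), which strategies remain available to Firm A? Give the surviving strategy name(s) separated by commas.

R4

Row R2 is eliminated: R4 beats it against every remaining column (P1: 4>-2, P2: 7>4, P3: 0>-4).
Row R3 is eliminated: R1 beats it against every remaining column (P1: 0>-9, P2: 1>0, P3: 5>-4).
Column P1 is eliminated: P2 beats it against every remaining row (R1: 9>-5, R4: 3>-3).
Firm B's strategy P3 is strictly dominated by P2 (R1: 9>-7, R4: 3>2) and is removed.
Row R1 is eliminated: R4 beats it against every remaining column (P2: 7>1).
Among the remaining strategies, none is strictly dominated by another pure strategy of the same player, so the elimination stops.
Surviving strategies — Firm A: {R4}; Firm B: {P2}.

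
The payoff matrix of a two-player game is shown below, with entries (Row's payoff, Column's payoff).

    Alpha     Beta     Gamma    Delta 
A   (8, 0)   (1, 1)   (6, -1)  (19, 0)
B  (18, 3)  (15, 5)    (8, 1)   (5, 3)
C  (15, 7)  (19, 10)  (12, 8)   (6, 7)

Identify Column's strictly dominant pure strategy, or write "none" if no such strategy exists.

Beta vs Alpha: A: 1>0, B: 5>3, C: 10>7.
Beta vs Gamma: A: 1>-1, B: 5>1, C: 10>8.
Beta vs Delta: A: 1>0, B: 5>3, C: 10>7.
Beta strictly beats every other strategy against every opponent action, so it is strictly dominant.

Beta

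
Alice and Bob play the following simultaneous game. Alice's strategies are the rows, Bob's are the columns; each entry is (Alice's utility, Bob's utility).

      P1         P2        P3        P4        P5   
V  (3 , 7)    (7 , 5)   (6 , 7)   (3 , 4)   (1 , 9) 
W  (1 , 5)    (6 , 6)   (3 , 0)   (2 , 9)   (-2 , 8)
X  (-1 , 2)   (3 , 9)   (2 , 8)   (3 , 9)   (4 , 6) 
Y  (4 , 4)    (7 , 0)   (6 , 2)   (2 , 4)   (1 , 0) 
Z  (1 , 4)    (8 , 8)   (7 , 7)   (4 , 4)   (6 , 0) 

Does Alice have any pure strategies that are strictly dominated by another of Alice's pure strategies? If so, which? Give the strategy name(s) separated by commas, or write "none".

W, X

V: no other strategy beats it everywhere (W at P1 (3>1); X at P1 (3>-1); Y at P2 (7=7); Z at P1 (3>1)).
V strictly dominates W — P1: 3>1, P2: 7>6, P3: 6>3, P4: 3>2, P5: 1>-2.
X: dominated, since Z does at least as well everywhere (P1: 1>-1, P2: 8>3, P3: 7>2, P4: 4>3, P5: 6>4).
Y: no other strategy beats it everywhere (V at P1 (4>3); W at P1 (4>1); X at P1 (4>-1); Z at P1 (4>1)).
Z is not dominated — it holds its own against V at P2 (8>7); W at P1 (1=1); X at P1 (1>-1); Y at P2 (8>7).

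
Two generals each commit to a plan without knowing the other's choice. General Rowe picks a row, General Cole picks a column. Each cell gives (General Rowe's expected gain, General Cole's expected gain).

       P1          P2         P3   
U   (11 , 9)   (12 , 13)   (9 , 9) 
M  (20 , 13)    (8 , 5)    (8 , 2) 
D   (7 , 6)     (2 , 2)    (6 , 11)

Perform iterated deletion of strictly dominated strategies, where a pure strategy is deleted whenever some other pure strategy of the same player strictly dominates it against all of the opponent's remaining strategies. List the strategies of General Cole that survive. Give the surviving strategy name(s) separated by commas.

General Rowe's strategy D is strictly dominated by U (P1: 11>7, P2: 12>2, P3: 9>6) and is removed.
General Cole's strategy P3 is strictly dominated by P2 (U: 13>9, M: 5>2) and is removed.
Among the remaining strategies, none is strictly dominated by another pure strategy of the same player, so the elimination stops.
Surviving strategies — General Rowe: {U, M}; General Cole: {P1, P2}.

P1, P2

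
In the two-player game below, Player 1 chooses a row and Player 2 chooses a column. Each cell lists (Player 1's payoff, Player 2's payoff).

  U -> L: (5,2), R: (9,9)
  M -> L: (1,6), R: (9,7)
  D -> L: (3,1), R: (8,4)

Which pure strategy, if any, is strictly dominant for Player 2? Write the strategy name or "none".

R vs L: U: 9>2, M: 7>6, D: 4>1.
R strictly beats every other strategy against every opponent action, so it is strictly dominant.

R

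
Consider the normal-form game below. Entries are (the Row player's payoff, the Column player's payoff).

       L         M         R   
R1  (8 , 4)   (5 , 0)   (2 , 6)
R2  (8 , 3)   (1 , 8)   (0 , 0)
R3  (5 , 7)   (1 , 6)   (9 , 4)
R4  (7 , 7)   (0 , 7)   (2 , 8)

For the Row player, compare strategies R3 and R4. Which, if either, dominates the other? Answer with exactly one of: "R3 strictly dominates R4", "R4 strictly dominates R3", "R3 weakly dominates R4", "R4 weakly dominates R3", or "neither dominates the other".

neither dominates the other

Compare R3 to R4 across every action of the Column player: L: 5<7, M: 1>0, R: 9>2.
R3 does better at M, R but worse at L; neither strategy dominates the other.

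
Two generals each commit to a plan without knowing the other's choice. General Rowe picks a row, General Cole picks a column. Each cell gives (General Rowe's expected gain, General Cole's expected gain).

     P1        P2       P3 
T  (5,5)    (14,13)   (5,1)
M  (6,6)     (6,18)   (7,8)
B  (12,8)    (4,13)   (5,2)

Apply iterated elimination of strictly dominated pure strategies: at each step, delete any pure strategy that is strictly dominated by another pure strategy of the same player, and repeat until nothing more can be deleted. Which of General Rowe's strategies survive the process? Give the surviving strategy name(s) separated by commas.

T

General Cole's strategy P1 is strictly dominated by P2 (T: 13>5, M: 18>6, B: 13>8) and is removed.
For General Rowe, M strictly dominates B on the remaining columns (P2: 6>4, P3: 7>5); eliminate B.
For General Cole, P2 strictly dominates P3 on the remaining rows (T: 13>1, M: 18>8); eliminate P3.
General Rowe's strategy M is strictly dominated by T (P2: 14>6) and is removed.
Among the remaining strategies, none is strictly dominated by another pure strategy of the same player, so the elimination stops.
Surviving strategies — General Rowe: {T}; General Cole: {P2}.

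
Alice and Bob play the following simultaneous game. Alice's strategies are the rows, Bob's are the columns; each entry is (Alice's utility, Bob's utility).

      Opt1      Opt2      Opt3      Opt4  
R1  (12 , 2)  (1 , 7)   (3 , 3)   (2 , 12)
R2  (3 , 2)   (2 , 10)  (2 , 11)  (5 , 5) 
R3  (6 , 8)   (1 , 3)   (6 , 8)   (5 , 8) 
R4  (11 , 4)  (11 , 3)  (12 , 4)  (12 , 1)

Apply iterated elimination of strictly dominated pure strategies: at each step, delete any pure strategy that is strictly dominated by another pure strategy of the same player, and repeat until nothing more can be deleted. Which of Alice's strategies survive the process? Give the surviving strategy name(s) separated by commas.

Alice's strategy R2 is strictly dominated by R4 (Opt1: 11>3, Opt2: 11>2, Opt3: 12>2, Opt4: 12>5) and is removed.
Row R3 is eliminated: R4 beats it against every remaining column (Opt1: 11>6, Opt2: 11>1, Opt3: 12>6, Opt4: 12>5).
Among the remaining strategies, none is strictly dominated by another pure strategy of the same player, so the elimination stops.
Surviving strategies — Alice: {R1, R4}; Bob: {Opt1, Opt2, Opt3, Opt4}.

R1, R4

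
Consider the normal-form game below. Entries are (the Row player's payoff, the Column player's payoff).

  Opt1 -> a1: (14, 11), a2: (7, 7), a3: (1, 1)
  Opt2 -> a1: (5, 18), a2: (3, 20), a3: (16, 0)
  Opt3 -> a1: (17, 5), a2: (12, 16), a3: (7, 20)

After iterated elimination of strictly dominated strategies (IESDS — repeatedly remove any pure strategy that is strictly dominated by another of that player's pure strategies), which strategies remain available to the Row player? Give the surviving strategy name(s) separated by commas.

Opt2, Opt3

For the Row player, Opt3 strictly dominates Opt1 on the remaining columns (a1: 17>14, a2: 12>7, a3: 7>1); eliminate Opt1.
The Column player's strategy a1 is strictly dominated by a2 (Opt2: 20>18, Opt3: 16>5) and is removed.
Among the remaining strategies, none is strictly dominated by another pure strategy of the same player, so the elimination stops.
Surviving strategies — the Row player: {Opt2, Opt3}; the Column player: {a2, a3}.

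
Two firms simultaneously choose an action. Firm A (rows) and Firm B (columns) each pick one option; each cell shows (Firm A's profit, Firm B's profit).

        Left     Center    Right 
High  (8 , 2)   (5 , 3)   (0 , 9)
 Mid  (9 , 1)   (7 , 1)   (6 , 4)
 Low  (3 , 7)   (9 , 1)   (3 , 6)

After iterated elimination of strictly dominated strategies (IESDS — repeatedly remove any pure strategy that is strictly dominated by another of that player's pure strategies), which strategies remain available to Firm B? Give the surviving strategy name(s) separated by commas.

Right

Firm A's strategy High is strictly dominated by Mid (Left: 9>8, Center: 7>5, Right: 6>0) and is removed.
Column Center is eliminated: Right beats it against every remaining row (Mid: 4>1, Low: 6>1).
Firm A's strategy Low is strictly dominated by Mid (Left: 9>3, Right: 6>3) and is removed.
For Firm B, Right strictly dominates Left on the remaining rows (Mid: 4>1); eliminate Left.
Among the remaining strategies, none is strictly dominated by another pure strategy of the same player, so the elimination stops.
Surviving strategies — Firm A: {Mid}; Firm B: {Right}.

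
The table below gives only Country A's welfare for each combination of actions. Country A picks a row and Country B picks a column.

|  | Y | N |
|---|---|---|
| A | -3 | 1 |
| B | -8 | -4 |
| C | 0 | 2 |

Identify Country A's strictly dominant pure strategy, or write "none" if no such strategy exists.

C

C vs A: Y: 0>-3, N: 2>1.
C vs B: Y: 0>-8, N: 2>-4.
C strictly beats every other strategy against every opponent action, so it is strictly dominant.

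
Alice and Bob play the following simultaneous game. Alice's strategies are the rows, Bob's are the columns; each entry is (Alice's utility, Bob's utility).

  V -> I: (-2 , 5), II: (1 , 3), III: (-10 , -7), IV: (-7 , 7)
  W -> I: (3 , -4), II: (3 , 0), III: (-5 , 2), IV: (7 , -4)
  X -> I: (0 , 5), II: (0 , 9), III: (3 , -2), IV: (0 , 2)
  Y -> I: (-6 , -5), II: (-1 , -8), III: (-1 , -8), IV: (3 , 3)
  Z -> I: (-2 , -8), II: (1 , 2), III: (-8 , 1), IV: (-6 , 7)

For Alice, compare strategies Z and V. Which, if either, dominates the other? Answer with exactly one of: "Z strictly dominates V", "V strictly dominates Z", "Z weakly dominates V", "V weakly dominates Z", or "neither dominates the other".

Z's payoffs vs V's, by Bob's action — I: -2=-2, II: 1=1, III: -8>-10, IV: -6>-7.
Z is at least as good everywhere and strictly better somewhere (tied only at I, II), so Z weakly but not strictly dominates V.

Z weakly dominates V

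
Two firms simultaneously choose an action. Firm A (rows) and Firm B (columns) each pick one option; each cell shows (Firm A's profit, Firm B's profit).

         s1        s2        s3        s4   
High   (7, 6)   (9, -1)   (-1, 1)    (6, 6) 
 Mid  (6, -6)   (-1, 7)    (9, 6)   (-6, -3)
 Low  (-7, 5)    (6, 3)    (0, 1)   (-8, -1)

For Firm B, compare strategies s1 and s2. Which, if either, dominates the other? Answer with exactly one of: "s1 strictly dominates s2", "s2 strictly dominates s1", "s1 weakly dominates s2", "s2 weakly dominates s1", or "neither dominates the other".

neither dominates the other

Compare s1 to s2 across each choice by Firm A: High: 6>-1, Mid: -6<7, Low: 5>3.
s1 does better at High, Low but worse at Mid; neither strategy dominates the other.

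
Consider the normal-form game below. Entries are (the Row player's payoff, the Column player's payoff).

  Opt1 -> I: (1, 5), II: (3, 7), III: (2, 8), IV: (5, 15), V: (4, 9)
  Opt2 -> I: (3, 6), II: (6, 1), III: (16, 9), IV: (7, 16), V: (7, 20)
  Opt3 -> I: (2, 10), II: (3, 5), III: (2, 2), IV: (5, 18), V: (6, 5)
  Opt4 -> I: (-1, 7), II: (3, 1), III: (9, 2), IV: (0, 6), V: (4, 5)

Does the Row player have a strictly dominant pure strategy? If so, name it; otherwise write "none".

Opt2 vs Opt1: I: 3>1, II: 6>3, III: 16>2, IV: 7>5, V: 7>4.
Opt2 vs Opt3: I: 3>2, II: 6>3, III: 16>2, IV: 7>5, V: 7>6.
Opt2 vs Opt4: I: 3>-1, II: 6>3, III: 16>9, IV: 7>0, V: 7>4.
Opt2 strictly beats every other strategy against every opponent action, so it is strictly dominant.

Opt2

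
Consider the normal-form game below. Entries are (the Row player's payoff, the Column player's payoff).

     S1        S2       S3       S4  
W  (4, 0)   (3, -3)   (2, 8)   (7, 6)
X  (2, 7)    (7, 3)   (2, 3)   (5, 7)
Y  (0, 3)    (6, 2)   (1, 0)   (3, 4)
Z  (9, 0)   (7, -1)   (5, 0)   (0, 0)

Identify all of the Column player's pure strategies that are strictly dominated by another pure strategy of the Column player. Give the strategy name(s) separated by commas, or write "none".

S1: no other strategy beats it everywhere (S2 at W (0>-3); S3 at X (7>3); S4 at X (7=7)).
S1 strictly dominates S2 — W: 0>-3, X: 7>3, Y: 3>2, Z: 0>-1.
S3: no other strategy beats it everywhere (S1 at W (8>0); S2 at W (8>-3); S4 at W (8>6)).
S4 is not dominated — it holds its own against S1 at W (6>0); S2 at W (6>-3); S3 at X (7>3).

S2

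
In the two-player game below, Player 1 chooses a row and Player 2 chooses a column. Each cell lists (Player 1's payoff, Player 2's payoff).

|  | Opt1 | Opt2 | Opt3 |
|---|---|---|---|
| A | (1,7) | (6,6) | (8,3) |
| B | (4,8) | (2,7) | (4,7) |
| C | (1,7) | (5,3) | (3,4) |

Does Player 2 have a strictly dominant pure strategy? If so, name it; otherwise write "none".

Opt1 vs Opt2: A: 7>6, B: 8>7, C: 7>3.
Opt1 vs Opt3: A: 7>3, B: 8>7, C: 7>4.
Opt1 strictly beats every other strategy against every opponent action, so it is strictly dominant.

Opt1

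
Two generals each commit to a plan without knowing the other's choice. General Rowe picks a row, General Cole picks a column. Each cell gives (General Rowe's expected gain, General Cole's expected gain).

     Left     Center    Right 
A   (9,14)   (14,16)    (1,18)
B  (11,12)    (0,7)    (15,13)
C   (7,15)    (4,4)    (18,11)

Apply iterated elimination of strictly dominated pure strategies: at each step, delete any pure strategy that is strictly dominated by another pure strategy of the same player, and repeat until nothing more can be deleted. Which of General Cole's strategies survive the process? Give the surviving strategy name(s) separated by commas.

Column Center is eliminated: Right beats it against every remaining row (A: 18>16, B: 13>7, C: 11>4).
General Rowe's strategy A is strictly dominated by B (Left: 11>9, Right: 15>1) and is removed.
Among the remaining strategies, none is strictly dominated by another pure strategy of the same player, so the elimination stops.
Surviving strategies — General Rowe: {B, C}; General Cole: {Left, Right}.

Left, Right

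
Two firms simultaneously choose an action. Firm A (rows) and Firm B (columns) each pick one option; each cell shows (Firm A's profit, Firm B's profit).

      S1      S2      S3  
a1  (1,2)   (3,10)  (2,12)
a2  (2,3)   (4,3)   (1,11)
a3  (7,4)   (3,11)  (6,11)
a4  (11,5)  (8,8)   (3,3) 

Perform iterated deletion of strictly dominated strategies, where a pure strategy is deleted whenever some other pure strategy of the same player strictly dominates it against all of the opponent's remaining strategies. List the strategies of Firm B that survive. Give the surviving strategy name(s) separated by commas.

S2, S3

Firm A's strategy a1 is strictly dominated by a4 (S1: 11>1, S2: 8>3, S3: 3>2) and is removed.
For Firm A, a4 strictly dominates a2 on the remaining columns (S1: 11>2, S2: 8>4, S3: 3>1); eliminate a2.
Column S1 is eliminated: S2 beats it against every remaining row (a3: 11>4, a4: 8>5).
Among the remaining strategies, none is strictly dominated by another pure strategy of the same player, so the elimination stops.
Surviving strategies — Firm A: {a3, a4}; Firm B: {S2, S3}.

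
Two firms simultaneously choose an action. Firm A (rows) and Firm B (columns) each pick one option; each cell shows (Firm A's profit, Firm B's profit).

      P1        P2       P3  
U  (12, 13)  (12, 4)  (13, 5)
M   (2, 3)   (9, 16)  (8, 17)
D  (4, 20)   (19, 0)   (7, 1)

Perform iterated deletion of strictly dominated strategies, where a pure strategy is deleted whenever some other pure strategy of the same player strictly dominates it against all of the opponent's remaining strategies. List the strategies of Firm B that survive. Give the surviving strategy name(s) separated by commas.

Row M is eliminated: U beats it against every remaining column (P1: 12>2, P2: 12>9, P3: 13>8).
For Firm B, P1 strictly dominates P2 on the remaining rows (U: 13>4, D: 20>0); eliminate P2.
For Firm A, U strictly dominates D on the remaining columns (P1: 12>4, P3: 13>7); eliminate D.
Firm B's strategy P3 is strictly dominated by P1 (U: 13>5) and is removed.
Among the remaining strategies, none is strictly dominated by another pure strategy of the same player, so the elimination stops.
Surviving strategies — Firm A: {U}; Firm B: {P1}.

P1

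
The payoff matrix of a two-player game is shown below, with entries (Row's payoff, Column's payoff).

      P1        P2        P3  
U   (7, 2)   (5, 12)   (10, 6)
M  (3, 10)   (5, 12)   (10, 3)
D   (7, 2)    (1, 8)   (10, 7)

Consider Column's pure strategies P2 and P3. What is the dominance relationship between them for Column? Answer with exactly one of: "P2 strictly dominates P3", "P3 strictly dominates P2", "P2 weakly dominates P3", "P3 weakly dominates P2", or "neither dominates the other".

P2 strictly dominates P3

P2's payoffs vs P3's, by Row's action — U: 12>6, M: 12>3, D: 8>7.
Every comparison favours P2, so P2 strictly dominates P3.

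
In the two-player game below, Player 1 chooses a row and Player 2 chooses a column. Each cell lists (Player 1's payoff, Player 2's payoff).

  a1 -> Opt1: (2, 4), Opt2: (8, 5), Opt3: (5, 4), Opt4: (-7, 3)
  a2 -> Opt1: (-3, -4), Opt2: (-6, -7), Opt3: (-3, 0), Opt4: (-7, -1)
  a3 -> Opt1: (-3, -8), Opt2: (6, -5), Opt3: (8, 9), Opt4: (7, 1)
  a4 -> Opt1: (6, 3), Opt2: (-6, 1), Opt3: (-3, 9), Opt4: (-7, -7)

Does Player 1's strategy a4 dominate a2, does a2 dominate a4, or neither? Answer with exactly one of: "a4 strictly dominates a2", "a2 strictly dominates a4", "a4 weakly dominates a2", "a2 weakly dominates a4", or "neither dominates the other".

Compare a4 to a2 across each opponent action: Opt1: 6>-3, Opt2: -6=-6, Opt3: -3=-3, Opt4: -7=-7.
a4 is at least as good everywhere and strictly better somewhere (tied only at Opt2, Opt3, Opt4), so a4 weakly but not strictly dominates a2.

a4 weakly dominates a2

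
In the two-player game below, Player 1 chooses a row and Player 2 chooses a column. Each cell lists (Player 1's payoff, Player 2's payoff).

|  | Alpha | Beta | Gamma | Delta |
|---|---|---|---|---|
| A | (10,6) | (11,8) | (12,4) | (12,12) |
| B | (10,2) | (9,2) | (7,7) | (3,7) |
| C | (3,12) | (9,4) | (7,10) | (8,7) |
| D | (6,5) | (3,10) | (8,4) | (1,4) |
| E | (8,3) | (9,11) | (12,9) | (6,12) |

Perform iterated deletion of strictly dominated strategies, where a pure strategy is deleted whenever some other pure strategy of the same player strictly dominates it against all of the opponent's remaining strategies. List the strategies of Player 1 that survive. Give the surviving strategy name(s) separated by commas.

Row C is eliminated: A beats it against every remaining column (Alpha: 10>3, Beta: 11>9, Gamma: 12>7, Delta: 12>8).
Player 1's strategy D is strictly dominated by A (Alpha: 10>6, Beta: 11>3, Gamma: 12>8, Delta: 12>1) and is removed.
For Player 2, Delta strictly dominates Alpha on the remaining rows (A: 12>6, B: 7>2, E: 12>3); eliminate Alpha.
For Player 1, A strictly dominates B on the remaining columns (Beta: 11>9, Gamma: 12>7, Delta: 12>3); eliminate B.
Player 2's strategy Beta is strictly dominated by Delta (A: 12>8, E: 12>11) and is removed.
For Player 2, Delta strictly dominates Gamma on the remaining rows (A: 12>4, E: 12>9); eliminate Gamma.
For Player 1, A strictly dominates E on the remaining columns (Delta: 12>6); eliminate E.
Among the remaining strategies, none is strictly dominated by another pure strategy of the same player, so the elimination stops.
Surviving strategies — Player 1: {A}; Player 2: {Delta}.

A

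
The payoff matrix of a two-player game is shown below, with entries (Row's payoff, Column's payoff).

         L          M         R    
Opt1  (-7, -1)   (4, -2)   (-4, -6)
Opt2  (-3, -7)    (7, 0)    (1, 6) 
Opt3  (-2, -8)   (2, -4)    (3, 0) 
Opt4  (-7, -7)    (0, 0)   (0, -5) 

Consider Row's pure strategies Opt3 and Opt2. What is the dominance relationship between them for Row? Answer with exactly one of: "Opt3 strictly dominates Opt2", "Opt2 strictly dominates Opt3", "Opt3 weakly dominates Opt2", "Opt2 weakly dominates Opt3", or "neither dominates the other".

Opt3's payoffs vs Opt2's, by Column's action — L: -2>-3, M: 2<7, R: 3>1.
Opt3 does better at L, R but worse at M; neither strategy dominates the other.

neither dominates the other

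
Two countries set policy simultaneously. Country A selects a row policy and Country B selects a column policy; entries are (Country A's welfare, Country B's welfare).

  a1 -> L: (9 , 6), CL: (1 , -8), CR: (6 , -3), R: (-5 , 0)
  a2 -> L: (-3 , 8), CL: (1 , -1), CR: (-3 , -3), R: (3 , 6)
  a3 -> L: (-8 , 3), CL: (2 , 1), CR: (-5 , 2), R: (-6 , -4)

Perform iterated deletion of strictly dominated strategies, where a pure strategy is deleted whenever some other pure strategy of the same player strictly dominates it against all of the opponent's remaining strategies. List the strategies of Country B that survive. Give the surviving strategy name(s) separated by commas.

L

For Country B, L strictly dominates CL on the remaining rows (a1: 6>-8, a2: 8>-1, a3: 3>1); eliminate CL.
Row a3 is eliminated: a1 beats it against every remaining column (L: 9>-8, CR: 6>-5, R: -5>-6).
Column CR is eliminated: L beats it against every remaining row (a1: 6>-3, a2: 8>-3).
For Country B, L strictly dominates R on the remaining rows (a1: 6>0, a2: 8>6); eliminate R.
Row a2 is eliminated: a1 beats it against every remaining column (L: 9>-3).
Among the remaining strategies, none is strictly dominated by another pure strategy of the same player, so the elimination stops.
Surviving strategies — Country A: {a1}; Country B: {L}.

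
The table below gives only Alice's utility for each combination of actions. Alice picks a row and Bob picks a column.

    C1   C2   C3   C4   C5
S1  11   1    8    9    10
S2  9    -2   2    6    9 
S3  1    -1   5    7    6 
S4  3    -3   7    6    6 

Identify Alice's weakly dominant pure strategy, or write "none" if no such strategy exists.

S1 vs S2: C1: 11>9, C2: 1>-2, C3: 8>2, C4: 9>6, C5: 10>9.
S1 vs S3: C1: 11>1, C2: 1>-1, C3: 8>5, C4: 9>7, C5: 10>6.
S1 vs S4: C1: 11>3, C2: 1>-3, C3: 8>7, C4: 9>6, C5: 10>6.
S1 is at least as good as every other strategy against every opponent action, so it is weakly dominant.

S1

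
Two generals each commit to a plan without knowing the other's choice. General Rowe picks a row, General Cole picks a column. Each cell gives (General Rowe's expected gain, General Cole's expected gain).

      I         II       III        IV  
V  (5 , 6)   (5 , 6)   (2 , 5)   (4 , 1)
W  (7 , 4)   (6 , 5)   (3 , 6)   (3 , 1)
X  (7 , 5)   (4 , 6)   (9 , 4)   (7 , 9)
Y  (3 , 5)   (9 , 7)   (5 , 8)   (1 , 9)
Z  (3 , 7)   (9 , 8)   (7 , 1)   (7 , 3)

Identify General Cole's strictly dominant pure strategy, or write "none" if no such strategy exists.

I fails to dominate II at V (6=6).
II fails to dominate I at V (6=6).
III fails to dominate I at V (5<6).
IV fails to dominate I at V (1<6).
No single strategy dominates all the others.

none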